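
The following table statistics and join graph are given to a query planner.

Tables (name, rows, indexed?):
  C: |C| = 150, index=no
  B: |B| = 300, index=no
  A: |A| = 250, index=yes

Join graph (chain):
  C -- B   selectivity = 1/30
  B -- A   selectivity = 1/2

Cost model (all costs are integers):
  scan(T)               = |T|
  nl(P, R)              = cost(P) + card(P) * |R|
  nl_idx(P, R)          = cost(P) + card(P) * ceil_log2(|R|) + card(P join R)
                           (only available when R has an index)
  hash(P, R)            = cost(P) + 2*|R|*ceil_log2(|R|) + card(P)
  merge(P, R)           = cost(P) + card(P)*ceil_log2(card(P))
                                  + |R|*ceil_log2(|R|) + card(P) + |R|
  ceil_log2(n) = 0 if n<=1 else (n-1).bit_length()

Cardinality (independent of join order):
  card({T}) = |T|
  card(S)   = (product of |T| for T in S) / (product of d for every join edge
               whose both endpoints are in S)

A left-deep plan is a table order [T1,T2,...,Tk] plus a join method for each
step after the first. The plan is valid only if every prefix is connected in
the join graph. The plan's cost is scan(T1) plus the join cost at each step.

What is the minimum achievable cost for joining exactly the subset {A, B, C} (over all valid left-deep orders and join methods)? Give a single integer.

8500

Selinger DP over subsets of {A,B,C}:
  {C}: scan cost=150, card=150
  {B}: scan cost=300, card=300
  {A}: scan cost=250, card=250
  {BC}: card=1500; try (C,hash)→3000, (B,merge)→4500, (C,merge)→4650, (B,hash)→5700, (B,nl)→45150, (C,nl)→45300; best=3000 via (C,hash)
  {AB}: card=37500; try (A,hash)→4600, (B,merge)→5500, (A,merge)→5550, (B,hash)→5900, (A,nl_idx)→40200, (B,nl)→75250 …(+1); best=4600 via (A,hash)
  {ABC}: card=187500; try (A,hash)→8500, (A,merge)→23250, (C,hash)→44500, (A,nl_idx)→202500, (A,nl)→378000, (C,merge)→643450 …(+1); best=8500 via (A,hash)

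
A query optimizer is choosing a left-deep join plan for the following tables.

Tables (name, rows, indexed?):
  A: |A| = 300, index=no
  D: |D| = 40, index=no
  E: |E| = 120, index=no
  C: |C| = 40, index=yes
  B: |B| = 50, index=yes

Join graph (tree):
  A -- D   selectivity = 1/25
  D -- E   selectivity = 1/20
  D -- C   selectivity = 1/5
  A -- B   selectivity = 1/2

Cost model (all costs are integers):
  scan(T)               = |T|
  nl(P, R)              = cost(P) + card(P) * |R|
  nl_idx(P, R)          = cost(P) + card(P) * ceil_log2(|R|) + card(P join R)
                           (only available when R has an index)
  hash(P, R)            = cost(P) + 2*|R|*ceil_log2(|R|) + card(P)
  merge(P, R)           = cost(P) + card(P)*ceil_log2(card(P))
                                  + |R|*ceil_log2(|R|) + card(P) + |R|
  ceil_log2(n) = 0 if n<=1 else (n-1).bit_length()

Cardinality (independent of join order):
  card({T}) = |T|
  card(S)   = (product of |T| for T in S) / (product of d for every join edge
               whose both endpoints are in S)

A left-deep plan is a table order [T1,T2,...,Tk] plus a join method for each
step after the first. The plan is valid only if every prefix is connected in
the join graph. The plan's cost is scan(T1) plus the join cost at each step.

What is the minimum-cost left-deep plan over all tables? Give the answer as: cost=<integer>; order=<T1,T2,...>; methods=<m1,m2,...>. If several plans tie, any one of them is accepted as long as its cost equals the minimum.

cost=30240; order=A,D,E,C,B; methods=hash,hash,hash,hash

Selinger DP (subsets sized 1..n):
  {A}: scan cost=300, card=300
  {D}: scan cost=40, card=40
  {E}: scan cost=120, card=120
  {C}: scan cost=40, card=40
  {B}: scan cost=50, card=50
  {AD}: card=480; try (D,hash)→1080, (A,merge)→3320, (D,merge)→3580, (A,hash)→5480, (A,nl)→12040, (D,nl)→12300; best=1080 via (D,hash)
  {AB}: card=7500; try (B,hash)→1200, (A,merge)→3400, (B,merge)→3650, (A,hash)→5500, (B,nl_idx)→9600, (A,nl)→15050 …(+1); best=1200 via (B,hash)
  {DE}: card=240; try (D,hash)→720, (E,merge)→1280, (D,merge)→1360, (E,hash)→1760, (E,nl)→4840, (D,nl)→4920; best=720 via (D,hash)
  {CD}: card=320; try (D,hash)→560, (C,hash)→560, (D,merge)→600, (C,merge)→600, (C,nl_idx)→600, (D,nl)→1640 …(+1); best=560 via (D,hash)
  {ADE}: card=2880; try (E,hash)→3240, (A,merge)→5880, (A,hash)→6360, (E,merge)→6840, (E,nl)→58680, (A,nl)→72720; best=3240 via (E,hash)
  {ACD}: card=3840; try (C,hash)→2040, (C,merge)→6160, (A,hash)→6280, (A,merge)→6760, (C,nl_idx)→7800, (C,nl)→20280 …(+1); best=2040 via (C,hash)
  {ABD}: card=12000; try (B,hash)→2160, (B,merge)→6230, (D,hash)→9180, (B,nl_idx)→15960, (B,nl)→25080, (D,merge)→106480 …(+1); best=2160 via (B,hash)
  {CDE}: card=1920; try (C,hash)→1440, (E,hash)→2560, (C,merge)→3160, (C,nl_idx)→4080, (E,merge)→4720, (C,nl)→10320 …(+1); best=1440 via (C,hash)
  {ACDE}: card=23040; try (C,hash)→6600, (E,hash)→7560, (A,hash)→8760, (A,merge)→27480, (C,merge)→40960, (C,nl_idx)→43560 …(+4); best=6600 via (C,hash)
  {ABDE}: card=72000; try (B,hash)→6720, (E,hash)→15840, (B,merge)→41030, (B,nl_idx)→92520, (B,nl)→147240, (E,merge)→183120 …(+1); best=6720 via (B,hash)
  {ABCD}: card=96000; try (B,hash)→6480, (C,hash)→14640, (B,merge)→52310, (B,nl_idx)→121080, (C,nl_idx)→170160, (C,merge)→182440 …(+2); best=6480 via (B,hash)
  {ABCDE}: card=576000; try (B,hash)→30240, (C,hash)→79200, (E,hash)→104160, (B,merge)→375590, (B,nl_idx)→720840, (C,nl_idx)→1014720 …(+5); best=30240 via (B,hash)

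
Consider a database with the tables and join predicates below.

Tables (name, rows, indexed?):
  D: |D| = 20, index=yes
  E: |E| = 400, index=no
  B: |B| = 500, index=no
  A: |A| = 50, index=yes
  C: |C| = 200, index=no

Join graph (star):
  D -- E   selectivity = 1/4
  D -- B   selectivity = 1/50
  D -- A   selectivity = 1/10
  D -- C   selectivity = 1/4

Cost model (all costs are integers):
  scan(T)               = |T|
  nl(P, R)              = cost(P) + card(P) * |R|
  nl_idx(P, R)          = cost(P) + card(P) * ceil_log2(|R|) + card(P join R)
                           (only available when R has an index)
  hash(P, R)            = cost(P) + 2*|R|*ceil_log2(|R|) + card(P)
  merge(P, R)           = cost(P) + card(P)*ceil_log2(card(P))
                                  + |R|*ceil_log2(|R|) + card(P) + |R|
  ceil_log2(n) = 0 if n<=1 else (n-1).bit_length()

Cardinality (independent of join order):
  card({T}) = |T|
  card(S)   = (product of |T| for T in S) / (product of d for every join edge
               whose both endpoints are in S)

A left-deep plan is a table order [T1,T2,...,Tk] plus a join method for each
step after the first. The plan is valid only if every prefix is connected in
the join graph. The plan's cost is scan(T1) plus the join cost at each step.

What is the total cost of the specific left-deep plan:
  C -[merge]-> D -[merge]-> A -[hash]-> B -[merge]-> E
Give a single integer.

881470

step 1: scan C: cost=200, card=200
step 2: join D via merge
    card(P join D) = 200*20/(4) = 1000
    cost = 200 + 200*8 + 20*5 + 200 + 20 = 2120
step 3: join A via merge
    card(P join A) = 1000*50/(10) = 5000
    cost = 2120 + 1000*10 + 50*6 + 1000 + 50 = 13470
step 4: join B via hash
    card(P join B) = 5000*500/(50) = 50000
    cost = 13470 + 2*500*9 + 5000 = 27470
step 5: join E via merge
    card(P join E) = 50000*400/(4) = 5000000
    cost = 27470 + 50000*16 + 400*9 + 50000 + 400 = 881470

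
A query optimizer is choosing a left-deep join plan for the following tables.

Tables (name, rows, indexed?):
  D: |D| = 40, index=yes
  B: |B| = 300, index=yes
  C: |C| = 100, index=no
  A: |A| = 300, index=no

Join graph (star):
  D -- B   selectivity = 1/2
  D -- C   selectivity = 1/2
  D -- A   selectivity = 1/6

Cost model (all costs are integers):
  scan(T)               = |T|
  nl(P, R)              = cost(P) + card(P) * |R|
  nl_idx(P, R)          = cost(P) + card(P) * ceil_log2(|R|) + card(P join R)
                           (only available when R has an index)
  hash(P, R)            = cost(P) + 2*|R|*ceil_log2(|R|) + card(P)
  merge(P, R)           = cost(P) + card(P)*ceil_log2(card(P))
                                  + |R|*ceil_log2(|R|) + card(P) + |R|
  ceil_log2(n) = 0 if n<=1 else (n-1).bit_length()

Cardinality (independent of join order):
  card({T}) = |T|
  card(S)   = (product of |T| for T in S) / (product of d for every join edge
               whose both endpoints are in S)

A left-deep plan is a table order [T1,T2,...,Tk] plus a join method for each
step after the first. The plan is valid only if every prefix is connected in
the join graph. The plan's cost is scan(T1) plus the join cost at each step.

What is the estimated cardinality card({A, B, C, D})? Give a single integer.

15000000

Tables in S: A(300), B(300), C(100), D(40)
Edges inside S: D-B(d=2), D-C(d=2), D-A(d=6)
numerator = 300 * 300 * 100 * 40 = 360000000
denominator = 2 * 2 * 6 = 24
card(S) = 360000000 / 24 = 15000000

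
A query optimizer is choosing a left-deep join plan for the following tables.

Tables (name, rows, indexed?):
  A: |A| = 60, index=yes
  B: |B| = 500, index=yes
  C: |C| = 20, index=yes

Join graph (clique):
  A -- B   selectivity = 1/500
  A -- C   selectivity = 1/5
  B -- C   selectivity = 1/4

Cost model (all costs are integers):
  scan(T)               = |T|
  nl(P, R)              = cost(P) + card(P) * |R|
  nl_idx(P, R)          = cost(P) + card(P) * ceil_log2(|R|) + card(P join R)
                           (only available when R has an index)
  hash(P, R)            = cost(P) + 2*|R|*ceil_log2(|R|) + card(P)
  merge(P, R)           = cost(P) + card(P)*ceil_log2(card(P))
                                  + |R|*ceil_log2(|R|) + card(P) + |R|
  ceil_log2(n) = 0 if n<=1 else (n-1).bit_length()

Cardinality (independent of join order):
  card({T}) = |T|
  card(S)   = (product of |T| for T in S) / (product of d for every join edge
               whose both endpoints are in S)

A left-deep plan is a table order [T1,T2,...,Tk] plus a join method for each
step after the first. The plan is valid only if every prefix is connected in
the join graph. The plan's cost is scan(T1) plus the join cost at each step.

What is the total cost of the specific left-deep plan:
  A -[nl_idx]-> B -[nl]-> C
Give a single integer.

step 1: scan A: cost=60, card=60
step 2: join B via nl_idx
    card(P join B) = 60*500/(500) = 60
    cost = 60 + 60*9 + 60 = 660
step 3: join C via nl
    card(P join C) = 60*20/(5*4) = 60
    cost = 660 + 60*20 = 1860

1860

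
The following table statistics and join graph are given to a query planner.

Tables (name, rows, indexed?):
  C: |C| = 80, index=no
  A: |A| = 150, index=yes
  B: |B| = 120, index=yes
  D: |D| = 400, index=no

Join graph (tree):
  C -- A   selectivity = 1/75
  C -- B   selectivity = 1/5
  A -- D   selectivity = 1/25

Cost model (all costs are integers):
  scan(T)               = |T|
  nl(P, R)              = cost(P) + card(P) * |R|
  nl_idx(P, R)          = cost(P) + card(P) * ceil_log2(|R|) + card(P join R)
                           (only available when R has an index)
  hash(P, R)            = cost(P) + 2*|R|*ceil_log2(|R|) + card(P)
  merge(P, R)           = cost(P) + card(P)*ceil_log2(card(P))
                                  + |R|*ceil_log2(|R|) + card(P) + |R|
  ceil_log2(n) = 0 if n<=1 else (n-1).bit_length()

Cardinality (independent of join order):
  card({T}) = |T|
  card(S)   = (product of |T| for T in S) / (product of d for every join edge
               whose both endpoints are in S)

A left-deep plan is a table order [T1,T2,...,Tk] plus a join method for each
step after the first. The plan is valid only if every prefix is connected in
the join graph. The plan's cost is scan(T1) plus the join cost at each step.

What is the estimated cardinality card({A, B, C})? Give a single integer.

Tables in S: A(150), B(120), C(80)
Edges inside S: C-A(d=75), C-B(d=5)
numerator = 150 * 120 * 80 = 1440000
denominator = 75 * 5 = 375
card(S) = 1440000 / 375 = 3840

3840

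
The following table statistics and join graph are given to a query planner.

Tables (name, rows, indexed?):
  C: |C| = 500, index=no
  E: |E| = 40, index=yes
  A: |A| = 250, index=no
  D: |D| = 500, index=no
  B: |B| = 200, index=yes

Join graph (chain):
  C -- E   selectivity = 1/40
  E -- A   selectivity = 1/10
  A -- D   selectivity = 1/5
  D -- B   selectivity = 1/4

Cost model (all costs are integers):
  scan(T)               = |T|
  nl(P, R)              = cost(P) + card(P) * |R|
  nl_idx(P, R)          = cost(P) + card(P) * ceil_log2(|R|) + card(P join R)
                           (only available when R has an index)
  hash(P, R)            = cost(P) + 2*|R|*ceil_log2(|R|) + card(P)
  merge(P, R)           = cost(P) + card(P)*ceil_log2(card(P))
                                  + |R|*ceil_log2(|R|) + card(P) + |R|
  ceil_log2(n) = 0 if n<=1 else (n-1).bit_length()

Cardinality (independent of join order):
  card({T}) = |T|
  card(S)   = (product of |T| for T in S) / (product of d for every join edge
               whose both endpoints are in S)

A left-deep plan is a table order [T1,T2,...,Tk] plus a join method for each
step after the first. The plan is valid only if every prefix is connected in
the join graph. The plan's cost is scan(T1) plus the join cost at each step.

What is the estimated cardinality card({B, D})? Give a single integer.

Tables in S: B(200), D(500)
Edges inside S: D-B(d=4)
numerator = 200 * 500 = 100000
denominator = 4 = 4
card(S) = 100000 / 4 = 25000

25000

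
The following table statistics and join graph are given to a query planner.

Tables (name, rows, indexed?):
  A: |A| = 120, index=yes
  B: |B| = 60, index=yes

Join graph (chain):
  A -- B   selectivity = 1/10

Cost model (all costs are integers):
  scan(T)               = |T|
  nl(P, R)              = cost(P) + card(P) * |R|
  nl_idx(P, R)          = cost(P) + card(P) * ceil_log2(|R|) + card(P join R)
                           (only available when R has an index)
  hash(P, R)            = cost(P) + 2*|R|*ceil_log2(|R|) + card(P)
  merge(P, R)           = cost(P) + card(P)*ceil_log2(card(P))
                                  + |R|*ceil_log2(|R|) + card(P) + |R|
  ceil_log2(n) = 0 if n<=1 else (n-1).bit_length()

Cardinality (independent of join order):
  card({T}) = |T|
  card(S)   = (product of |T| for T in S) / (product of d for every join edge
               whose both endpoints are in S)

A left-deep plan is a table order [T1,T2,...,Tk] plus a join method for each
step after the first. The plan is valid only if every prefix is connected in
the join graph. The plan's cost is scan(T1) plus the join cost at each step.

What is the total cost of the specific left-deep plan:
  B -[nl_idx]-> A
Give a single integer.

1200

step 1: scan B: cost=60, card=60
step 2: join A via nl_idx
    card(P join A) = 60*120/(10) = 720
    cost = 60 + 60*7 + 720 = 1200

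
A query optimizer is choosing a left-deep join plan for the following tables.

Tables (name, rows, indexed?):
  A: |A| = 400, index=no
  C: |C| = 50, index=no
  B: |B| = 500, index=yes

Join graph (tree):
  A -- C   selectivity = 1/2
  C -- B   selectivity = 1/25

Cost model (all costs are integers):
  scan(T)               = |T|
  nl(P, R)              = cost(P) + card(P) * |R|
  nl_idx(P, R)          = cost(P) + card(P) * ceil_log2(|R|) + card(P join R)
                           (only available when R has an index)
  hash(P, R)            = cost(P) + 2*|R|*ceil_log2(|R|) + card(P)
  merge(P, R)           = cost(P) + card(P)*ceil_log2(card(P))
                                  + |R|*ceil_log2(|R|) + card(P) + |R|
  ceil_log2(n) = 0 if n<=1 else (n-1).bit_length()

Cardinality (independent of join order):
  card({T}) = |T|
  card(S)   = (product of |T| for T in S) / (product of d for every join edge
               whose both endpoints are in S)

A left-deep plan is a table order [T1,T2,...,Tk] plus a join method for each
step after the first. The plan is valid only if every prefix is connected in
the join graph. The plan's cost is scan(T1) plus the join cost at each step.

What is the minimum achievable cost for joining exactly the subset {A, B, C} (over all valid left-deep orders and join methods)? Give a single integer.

9700

Selinger DP over subsets of {A,B,C}:
  {A}: scan cost=400, card=400
  {C}: scan cost=50, card=50
  {B}: scan cost=500, card=500
  {AC}: card=10000; try (C,hash)→1400, (A,merge)→4400, (C,merge)→4750, (A,hash)→7300, (A,nl)→20050, (C,nl)→20400; best=1400 via (C,hash)
  {BC}: card=1000; try (B,nl_idx)→1500, (C,hash)→1600, (B,merge)→5400, (C,merge)→5850, (B,hash)→9100, (B,nl)→25050 …(+1); best=1500 via (B,nl_idx)
  {ABC}: card=200000; try (A,hash)→9700, (A,merge)→16500, (B,hash)→20400, (B,merge)→156400, (B,nl_idx)→291400, (A,nl)→401500 …(+1); best=9700 via (A,hash)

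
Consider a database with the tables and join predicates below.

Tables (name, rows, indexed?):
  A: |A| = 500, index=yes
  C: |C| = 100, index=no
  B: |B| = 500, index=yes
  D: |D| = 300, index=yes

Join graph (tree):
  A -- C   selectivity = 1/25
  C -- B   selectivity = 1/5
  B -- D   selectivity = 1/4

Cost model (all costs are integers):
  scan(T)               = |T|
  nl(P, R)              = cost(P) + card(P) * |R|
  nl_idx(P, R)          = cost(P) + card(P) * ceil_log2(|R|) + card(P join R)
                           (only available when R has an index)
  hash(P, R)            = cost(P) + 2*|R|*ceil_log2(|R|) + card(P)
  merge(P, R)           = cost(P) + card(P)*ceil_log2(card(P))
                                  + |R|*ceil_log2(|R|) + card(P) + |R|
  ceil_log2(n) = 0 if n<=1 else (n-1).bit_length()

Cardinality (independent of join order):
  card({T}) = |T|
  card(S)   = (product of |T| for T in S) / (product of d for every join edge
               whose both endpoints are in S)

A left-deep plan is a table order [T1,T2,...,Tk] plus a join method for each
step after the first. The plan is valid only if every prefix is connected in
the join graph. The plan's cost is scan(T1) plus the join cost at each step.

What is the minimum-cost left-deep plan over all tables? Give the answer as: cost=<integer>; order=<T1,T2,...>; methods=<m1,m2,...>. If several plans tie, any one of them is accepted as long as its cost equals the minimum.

Selinger DP (subsets sized 1..n):
  {A}: scan cost=500, card=500
  {C}: scan cost=100, card=100
  {B}: scan cost=500, card=500
  {D}: scan cost=300, card=300
  {AC}: card=2000; try (C,hash)→2400, (A,nl_idx)→3000, (A,merge)→5900, (C,merge)→6300, (A,hash)→9200, (A,nl)→50100 …(+1); best=2400 via (C,hash)
  {BC}: card=10000; try (C,hash)→2400, (B,merge)→5900, (C,merge)→6300, (B,hash)→9200, (B,nl_idx)→11000, (B,nl)→50100 …(+1); best=2400 via (C,hash)
  {BD}: card=37500; try (D,hash)→6400, (B,merge)→8300, (D,merge)→8500, (B,hash)→9600, (B,nl_idx)→40500, (D,nl_idx)→42500 …(+2); best=6400 via (D,hash)
  {ABC}: card=200000; try (B,hash)→13400, (A,hash)→21400, (B,merge)→31400, (A,merge)→157400, (B,nl_idx)→220400, (A,nl_idx)→292400 …(+2); best=13400 via (B,hash)
  {BCD}: card=750000; try (D,hash)→17800, (C,hash)→45300, (D,merge)→155400, (C,merge)→644700, (D,nl_idx)→842400, (D,nl)→3002400 …(+1); best=17800 via (D,hash)
  {ABCD}: card=15000000; try (D,hash)→218800, (A,hash)→776800, (D,merge)→3816400, (A,merge)→15772800, (D,nl_idx)→16813400, (A,nl_idx)→21767800 …(+2); best=218800 via (D,hash)

cost=218800; order=A,C,B,D; methods=hash,hash,hash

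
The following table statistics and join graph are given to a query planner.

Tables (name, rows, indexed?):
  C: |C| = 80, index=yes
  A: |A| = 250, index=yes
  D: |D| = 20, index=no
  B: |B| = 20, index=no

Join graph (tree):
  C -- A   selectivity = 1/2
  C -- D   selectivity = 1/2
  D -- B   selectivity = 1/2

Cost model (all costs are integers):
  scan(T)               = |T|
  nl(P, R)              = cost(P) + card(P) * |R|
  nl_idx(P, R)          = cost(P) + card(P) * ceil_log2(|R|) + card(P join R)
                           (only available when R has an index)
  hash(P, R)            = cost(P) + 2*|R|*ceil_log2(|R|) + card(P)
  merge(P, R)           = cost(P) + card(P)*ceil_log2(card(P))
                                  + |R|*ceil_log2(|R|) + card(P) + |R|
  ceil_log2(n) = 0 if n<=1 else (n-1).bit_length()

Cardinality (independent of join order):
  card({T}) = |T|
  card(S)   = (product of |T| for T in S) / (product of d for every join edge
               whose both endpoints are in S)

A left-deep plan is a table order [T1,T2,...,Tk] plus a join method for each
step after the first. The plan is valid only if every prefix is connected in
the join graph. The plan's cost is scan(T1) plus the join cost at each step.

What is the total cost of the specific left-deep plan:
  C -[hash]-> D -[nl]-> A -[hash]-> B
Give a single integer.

300560

step 1: scan C: cost=80, card=80
step 2: join D via hash
    card(P join D) = 80*20/(2) = 800
    cost = 80 + 2*20*5 + 80 = 360
step 3: join A via nl
    card(P join A) = 800*250/(2) = 100000
    cost = 360 + 800*250 = 200360
step 4: join B via hash
    card(P join B) = 100000*20/(2) = 1000000
    cost = 200360 + 2*20*5 + 100000 = 300560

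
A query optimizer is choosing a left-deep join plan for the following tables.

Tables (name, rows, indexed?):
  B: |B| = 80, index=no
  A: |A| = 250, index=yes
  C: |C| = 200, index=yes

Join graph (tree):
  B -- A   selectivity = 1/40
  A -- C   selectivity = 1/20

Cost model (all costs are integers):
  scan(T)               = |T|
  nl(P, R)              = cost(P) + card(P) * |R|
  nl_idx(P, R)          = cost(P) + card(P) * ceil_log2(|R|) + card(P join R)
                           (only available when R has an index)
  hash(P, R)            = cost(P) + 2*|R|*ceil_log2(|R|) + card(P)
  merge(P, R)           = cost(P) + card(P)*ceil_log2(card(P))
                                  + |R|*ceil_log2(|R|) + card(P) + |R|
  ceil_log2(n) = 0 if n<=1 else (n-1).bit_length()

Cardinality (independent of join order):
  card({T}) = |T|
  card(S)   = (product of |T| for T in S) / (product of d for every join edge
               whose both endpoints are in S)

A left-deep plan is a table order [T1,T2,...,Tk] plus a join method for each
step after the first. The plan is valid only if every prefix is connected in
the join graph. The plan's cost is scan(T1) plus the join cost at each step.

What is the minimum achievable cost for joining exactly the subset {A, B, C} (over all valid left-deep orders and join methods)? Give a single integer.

4920

Selinger DP over subsets of {A,B,C}:
  {B}: scan cost=80, card=80
  {A}: scan cost=250, card=250
  {C}: scan cost=200, card=200
  {AB}: card=500; try (A,nl_idx)→1220, (B,hash)→1620, (A,merge)→2970, (B,merge)→3140, (A,hash)→4160, (A,nl)→20080 …(+1); best=1220 via (A,nl_idx)
  {AC}: card=2500; try (C,hash)→3700, (A,merge)→4250, (C,merge)→4300, (A,nl_idx)→4300, (A,hash)→4400, (C,nl_idx)→4750 …(+2); best=3700 via (C,hash)
  {ABC}: card=5000; try (C,hash)→4920, (B,hash)→7320, (C,merge)→8020, (C,nl_idx)→10220, (B,merge)→36840, (C,nl)→101220 …(+1); best=4920 via (C,hash)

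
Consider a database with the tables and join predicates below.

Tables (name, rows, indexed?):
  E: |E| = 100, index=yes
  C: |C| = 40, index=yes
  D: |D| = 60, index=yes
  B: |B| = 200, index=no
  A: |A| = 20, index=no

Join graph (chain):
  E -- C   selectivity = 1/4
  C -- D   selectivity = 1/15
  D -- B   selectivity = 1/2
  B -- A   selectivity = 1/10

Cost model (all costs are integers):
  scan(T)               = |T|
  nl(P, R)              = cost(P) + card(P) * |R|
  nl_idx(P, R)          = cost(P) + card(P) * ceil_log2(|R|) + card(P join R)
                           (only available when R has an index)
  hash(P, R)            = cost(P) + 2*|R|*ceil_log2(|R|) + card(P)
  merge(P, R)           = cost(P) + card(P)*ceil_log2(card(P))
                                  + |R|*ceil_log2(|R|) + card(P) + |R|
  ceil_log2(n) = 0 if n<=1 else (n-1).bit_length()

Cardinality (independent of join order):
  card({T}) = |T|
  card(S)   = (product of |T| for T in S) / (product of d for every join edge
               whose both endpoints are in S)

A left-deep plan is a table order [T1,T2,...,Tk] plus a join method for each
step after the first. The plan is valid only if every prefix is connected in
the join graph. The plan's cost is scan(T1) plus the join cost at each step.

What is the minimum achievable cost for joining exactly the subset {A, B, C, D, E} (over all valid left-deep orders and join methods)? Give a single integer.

Selinger DP over subsets of {A,B,C,D,E}:
  {E}: scan cost=100, card=100
  {C}: scan cost=40, card=40
  {D}: scan cost=60, card=60
  {B}: scan cost=200, card=200
  {A}: scan cost=20, card=20
  {CE}: card=1000; try (C,hash)→680, (E,merge)→1120, (C,merge)→1180, (E,nl_idx)→1320, (E,hash)→1480, (C,nl_idx)→1700 …(+2); best=680 via (C,hash)
  {CD}: card=160; try (D,nl_idx)→440, (C,nl_idx)→580, (C,hash)→600, (D,merge)→740, (C,merge)→760, (D,hash)→800 …(+2); best=440 via (D,nl_idx)
  {BD}: card=6000; try (D,hash)→1120, (B,merge)→2280, (D,merge)→2420, (B,hash)→3320, (D,nl_idx)→7400, (B,nl)→12060 …(+1); best=1120 via (D,hash)
  {AB}: card=400; try (A,hash)→600, (B,merge)→1940, (A,merge)→2120, (B,hash)→3240, (B,nl)→4020, (A,nl)→4200; best=600 via (A,hash)
  {CDE}: card=4000; try (E,hash)→2000, (D,hash)→2400, (E,merge)→2680, (E,nl_idx)→5560, (D,nl_idx)→10680, (D,merge)→12100 …(+2); best=2000 via (E,hash)
  {BCD}: card=16000; try (B,merge)→3680, (B,hash)→3800, (C,hash)→7600, (B,nl)→32440, (C,nl_idx)→53120, (C,merge)→85400 …(+1); best=3680 via (B,merge)
  {ABD}: card=12000; try (D,hash)→1720, (D,merge)→5020, (A,hash)→7320, (D,nl_idx)→15000, (D,nl)→24600, (A,merge)→85240 …(+1); best=1720 via (D,hash)
  {BCDE}: card=400000; try (B,hash)→9200, (E,hash)→21080, (B,merge)→55800, (E,merge)→244480, (E,nl_idx)→515680, (B,nl)→802000 …(+1); best=9200 via (B,hash)
  {ABCD}: card=32000; try (C,hash)→14200, (A,hash)→19880, (C,nl_idx)→105720, (C,merge)→182000, (A,merge)→243800, (A,nl)→323680 …(+1); best=14200 via (C,hash)
  {ABCDE}: card=800000; try (E,hash)→47600, (A,hash)→409400, (E,merge)→527000, (E,nl_idx)→1038200, (E,nl)→3214200, (A,nl)→8009200 …(+1); best=47600 via (E,hash)

47600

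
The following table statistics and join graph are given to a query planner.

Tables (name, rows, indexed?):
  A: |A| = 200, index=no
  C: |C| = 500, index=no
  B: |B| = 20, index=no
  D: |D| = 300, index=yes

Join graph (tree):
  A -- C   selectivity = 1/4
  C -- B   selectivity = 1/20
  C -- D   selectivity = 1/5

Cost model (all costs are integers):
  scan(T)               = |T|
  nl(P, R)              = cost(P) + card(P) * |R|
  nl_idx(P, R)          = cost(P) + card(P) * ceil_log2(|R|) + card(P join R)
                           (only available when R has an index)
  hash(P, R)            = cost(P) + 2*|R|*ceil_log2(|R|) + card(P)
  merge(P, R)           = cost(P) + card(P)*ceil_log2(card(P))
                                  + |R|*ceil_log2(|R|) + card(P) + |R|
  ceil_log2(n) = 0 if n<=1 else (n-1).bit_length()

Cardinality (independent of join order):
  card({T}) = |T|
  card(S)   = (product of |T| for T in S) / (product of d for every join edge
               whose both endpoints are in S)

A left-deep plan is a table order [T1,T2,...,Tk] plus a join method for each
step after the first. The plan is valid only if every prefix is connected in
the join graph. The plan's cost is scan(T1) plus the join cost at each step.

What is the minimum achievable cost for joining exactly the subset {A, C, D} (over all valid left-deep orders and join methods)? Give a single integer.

34600

Selinger DP over subsets of {A,C,D}:
  {A}: scan cost=200, card=200
  {C}: scan cost=500, card=500
  {D}: scan cost=300, card=300
  {AC}: card=25000; try (A,hash)→4200, (C,merge)→7000, (A,merge)→7300, (C,hash)→9400, (C,nl)→100200, (A,nl)→100500; best=4200 via (A,hash)
  {CD}: card=30000; try (D,hash)→6400, (C,merge)→8300, (D,merge)→8500, (C,hash)→9600, (D,nl_idx)→35000, (C,nl)→150300 …(+1); best=6400 via (D,hash)
  {ACD}: card=1500000; try (D,hash)→34600, (A,hash)→39600, (D,merge)→407200, (A,merge)→488200, (D,nl_idx)→1729200, (A,nl)→6006400 …(+1); best=34600 via (D,hash)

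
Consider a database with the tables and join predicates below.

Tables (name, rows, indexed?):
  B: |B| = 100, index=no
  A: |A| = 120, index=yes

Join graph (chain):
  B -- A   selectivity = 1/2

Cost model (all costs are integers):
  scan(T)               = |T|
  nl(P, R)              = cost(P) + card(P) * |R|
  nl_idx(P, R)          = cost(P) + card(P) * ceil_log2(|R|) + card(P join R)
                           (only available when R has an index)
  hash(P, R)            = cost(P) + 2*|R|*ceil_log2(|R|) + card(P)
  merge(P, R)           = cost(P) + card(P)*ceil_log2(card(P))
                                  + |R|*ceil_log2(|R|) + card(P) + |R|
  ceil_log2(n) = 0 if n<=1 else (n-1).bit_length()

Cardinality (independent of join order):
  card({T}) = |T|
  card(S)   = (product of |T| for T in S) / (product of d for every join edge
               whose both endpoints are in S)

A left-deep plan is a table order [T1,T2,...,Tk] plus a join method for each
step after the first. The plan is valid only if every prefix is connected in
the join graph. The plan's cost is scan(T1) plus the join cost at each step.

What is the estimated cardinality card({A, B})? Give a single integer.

Tables in S: A(120), B(100)
Edges inside S: B-A(d=2)
numerator = 120 * 100 = 12000
denominator = 2 = 2
card(S) = 12000 / 2 = 6000

6000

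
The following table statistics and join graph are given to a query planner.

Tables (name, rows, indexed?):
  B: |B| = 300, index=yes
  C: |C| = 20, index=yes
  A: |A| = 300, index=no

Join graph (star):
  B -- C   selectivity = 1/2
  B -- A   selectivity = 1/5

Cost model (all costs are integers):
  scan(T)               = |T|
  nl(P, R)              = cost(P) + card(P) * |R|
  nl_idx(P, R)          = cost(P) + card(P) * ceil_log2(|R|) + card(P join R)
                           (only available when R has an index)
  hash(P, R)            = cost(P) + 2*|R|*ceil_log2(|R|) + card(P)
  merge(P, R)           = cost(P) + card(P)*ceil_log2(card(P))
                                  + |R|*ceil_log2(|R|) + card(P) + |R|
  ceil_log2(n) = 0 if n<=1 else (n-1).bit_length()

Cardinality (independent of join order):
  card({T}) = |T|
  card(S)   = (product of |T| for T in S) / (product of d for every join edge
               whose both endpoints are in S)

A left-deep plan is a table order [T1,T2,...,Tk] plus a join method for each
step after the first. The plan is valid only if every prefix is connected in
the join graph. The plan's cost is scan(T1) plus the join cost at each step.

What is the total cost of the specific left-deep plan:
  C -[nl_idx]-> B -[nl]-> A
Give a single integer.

step 1: scan C: cost=20, card=20
step 2: join B via nl_idx
    card(P join B) = 20*300/(2) = 3000
    cost = 20 + 20*9 + 3000 = 3200
step 3: join A via nl
    card(P join A) = 3000*300/(5) = 180000
    cost = 3200 + 3000*300 = 903200

903200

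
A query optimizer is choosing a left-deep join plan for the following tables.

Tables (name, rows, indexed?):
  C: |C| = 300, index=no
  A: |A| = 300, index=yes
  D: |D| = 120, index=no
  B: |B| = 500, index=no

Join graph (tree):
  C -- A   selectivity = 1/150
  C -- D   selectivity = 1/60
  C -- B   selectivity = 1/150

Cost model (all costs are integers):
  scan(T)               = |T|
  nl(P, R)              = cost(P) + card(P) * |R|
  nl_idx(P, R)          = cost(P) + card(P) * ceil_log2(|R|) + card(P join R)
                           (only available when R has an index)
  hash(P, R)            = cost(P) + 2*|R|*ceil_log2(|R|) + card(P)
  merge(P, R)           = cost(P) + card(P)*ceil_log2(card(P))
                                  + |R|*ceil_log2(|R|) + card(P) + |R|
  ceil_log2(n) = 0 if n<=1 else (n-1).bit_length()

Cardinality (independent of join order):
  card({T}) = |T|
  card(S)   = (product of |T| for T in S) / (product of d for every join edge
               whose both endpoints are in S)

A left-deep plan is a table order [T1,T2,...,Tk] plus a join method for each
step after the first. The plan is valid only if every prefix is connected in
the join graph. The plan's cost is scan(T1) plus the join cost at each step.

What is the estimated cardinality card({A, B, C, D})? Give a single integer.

Tables in S: A(300), B(500), C(300), D(120)
Edges inside S: C-A(d=150), C-D(d=60), C-B(d=150)
numerator = 300 * 500 * 300 * 120 = 5400000000
denominator = 150 * 60 * 150 = 1350000
card(S) = 5400000000 / 1350000 = 4000

4000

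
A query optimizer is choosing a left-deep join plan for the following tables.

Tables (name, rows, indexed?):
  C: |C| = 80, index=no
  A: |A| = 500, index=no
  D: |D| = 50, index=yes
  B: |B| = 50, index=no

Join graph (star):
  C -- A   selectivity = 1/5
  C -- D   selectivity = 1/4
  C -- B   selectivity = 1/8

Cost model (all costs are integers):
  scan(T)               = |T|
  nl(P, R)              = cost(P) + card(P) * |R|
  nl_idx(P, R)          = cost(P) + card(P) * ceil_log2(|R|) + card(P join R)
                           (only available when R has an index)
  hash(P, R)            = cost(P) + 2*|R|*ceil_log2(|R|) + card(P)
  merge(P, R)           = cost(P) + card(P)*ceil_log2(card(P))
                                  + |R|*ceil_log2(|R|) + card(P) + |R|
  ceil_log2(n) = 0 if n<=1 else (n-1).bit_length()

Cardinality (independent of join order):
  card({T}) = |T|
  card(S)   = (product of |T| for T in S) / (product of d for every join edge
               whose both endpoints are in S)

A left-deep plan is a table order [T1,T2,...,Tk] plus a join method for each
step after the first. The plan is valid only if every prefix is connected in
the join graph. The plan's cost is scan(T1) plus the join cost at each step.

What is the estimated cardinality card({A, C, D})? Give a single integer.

100000

Tables in S: A(500), C(80), D(50)
Edges inside S: C-A(d=5), C-D(d=4)
numerator = 500 * 80 * 50 = 2000000
denominator = 5 * 4 = 20
card(S) = 2000000 / 20 = 100000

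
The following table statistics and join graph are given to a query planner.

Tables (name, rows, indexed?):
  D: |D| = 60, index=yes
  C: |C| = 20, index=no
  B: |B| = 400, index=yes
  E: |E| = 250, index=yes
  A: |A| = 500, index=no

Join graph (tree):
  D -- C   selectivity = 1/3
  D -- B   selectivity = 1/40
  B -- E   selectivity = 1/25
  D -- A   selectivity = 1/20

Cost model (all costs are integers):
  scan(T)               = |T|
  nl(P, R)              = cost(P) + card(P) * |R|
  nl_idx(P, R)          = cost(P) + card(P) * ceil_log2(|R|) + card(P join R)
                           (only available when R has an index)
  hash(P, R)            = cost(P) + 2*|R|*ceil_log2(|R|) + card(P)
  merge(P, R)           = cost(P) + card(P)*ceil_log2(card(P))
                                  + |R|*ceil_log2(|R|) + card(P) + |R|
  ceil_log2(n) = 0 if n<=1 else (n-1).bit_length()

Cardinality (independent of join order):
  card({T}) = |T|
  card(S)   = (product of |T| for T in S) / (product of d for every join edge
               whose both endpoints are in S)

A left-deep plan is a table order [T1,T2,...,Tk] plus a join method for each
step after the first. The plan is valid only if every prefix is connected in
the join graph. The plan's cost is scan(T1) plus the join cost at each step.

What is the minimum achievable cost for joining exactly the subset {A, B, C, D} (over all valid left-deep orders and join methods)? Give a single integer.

15000

Selinger DP over subsets of {A,B,C,D}:
  {D}: scan cost=60, card=60
  {C}: scan cost=20, card=20
  {B}: scan cost=400, card=400
  {A}: scan cost=500, card=500
  {CD}: card=400; try (C,hash)→320, (D,nl_idx)→540, (D,merge)→560, (C,merge)→600, (D,hash)→760, (D,nl)→1220 …(+1); best=320 via (C,hash)
  {BD}: card=600; try (B,nl_idx)→1200, (D,hash)→1520, (D,nl_idx)→3400, (B,merge)→4480, (D,merge)→4820, (B,hash)→7320 …(+2); best=1200 via (B,nl_idx)
  {AD}: card=1500; try (D,hash)→1720, (D,nl_idx)→5000, (A,merge)→5480, (D,merge)→5920, (A,hash)→9120, (A,nl)→30060 …(+1); best=1720 via (D,hash)
  {BCD}: card=4000; try (C,hash)→2000, (C,merge)→7920, (B,hash)→7920, (B,nl_idx)→7920, (B,merge)→8320, (C,nl)→13200 …(+1); best=2000 via (C,hash)
  {ACD}: card=10000; try (C,hash)→3420, (A,merge)→9320, (A,hash)→9720, (C,merge)→19840, (C,nl)→31720, (A,nl)→200320; best=3420 via (C,hash)
  {ABD}: card=15000; try (B,hash)→10420, (A,hash)→10800, (A,merge)→12800, (B,merge)→23720, (B,nl_idx)→30220, (A,nl)→301200 …(+1); best=10420 via (B,hash)
  {ABCD}: card=100000; try (A,hash)→15000, (B,hash)→20620, (C,hash)→25620, (A,merge)→59000, (B,merge)→157420, (B,nl_idx)→193420 …(+4); best=15000 via (A,hash)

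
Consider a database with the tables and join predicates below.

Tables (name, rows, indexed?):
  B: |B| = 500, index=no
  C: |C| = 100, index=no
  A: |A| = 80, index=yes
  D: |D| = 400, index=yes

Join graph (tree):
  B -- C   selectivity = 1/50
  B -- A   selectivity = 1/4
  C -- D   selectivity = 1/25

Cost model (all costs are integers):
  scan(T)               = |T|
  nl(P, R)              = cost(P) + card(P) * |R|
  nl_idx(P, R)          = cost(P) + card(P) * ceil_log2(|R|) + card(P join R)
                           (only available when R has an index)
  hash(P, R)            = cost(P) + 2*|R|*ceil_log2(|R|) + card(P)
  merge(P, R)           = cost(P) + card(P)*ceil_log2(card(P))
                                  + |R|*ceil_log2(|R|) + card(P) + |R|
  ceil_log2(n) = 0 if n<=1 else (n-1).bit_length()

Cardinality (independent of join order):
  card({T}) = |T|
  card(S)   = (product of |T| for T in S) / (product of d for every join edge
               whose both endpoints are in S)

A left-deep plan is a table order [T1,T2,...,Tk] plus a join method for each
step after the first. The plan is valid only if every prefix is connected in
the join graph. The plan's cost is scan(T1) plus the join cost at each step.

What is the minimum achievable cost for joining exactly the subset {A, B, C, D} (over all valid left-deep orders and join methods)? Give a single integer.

Selinger DP over subsets of {A,B,C,D}:
  {B}: scan cost=500, card=500
  {C}: scan cost=100, card=100
  {A}: scan cost=80, card=80
  {D}: scan cost=400, card=400
  {BC}: card=1000; try (C,hash)→2400, (B,merge)→5900, (C,merge)→6300, (B,hash)→9200, (B,nl)→50100, (C,nl)→50500; best=2400 via (C,hash)
  {AB}: card=10000; try (A,hash)→2120, (B,merge)→5720, (A,merge)→6140, (B,hash)→9160, (A,nl_idx)→14000, (B,nl)→40080 …(+1); best=2120 via (A,hash)
  {CD}: card=1600; try (C,hash)→2200, (D,nl_idx)→2600, (D,merge)→4900, (C,merge)→5200, (D,hash)→7400, (D,nl)→40100 …(+1); best=2200 via (C,hash)
  {ABC}: card=20000; try (A,hash)→4520, (C,hash)→13520, (A,merge)→14040, (A,nl_idx)→29400, (A,nl)→82400, (C,merge)→152920 …(+1); best=4520 via (A,hash)
  {BCD}: card=16000; try (D,hash)→10600, (B,hash)→12800, (D,merge)→17400, (B,merge)→26400, (D,nl_idx)→27400, (D,nl)→402400 …(+1); best=10600 via (D,hash)
  {ABCD}: card=320000; try (A,hash)→27720, (D,hash)→31720, (A,merge)→251240, (D,merge)→328520, (A,nl_idx)→442600, (D,nl_idx)→504520 …(+2); best=27720 via (A,hash)

27720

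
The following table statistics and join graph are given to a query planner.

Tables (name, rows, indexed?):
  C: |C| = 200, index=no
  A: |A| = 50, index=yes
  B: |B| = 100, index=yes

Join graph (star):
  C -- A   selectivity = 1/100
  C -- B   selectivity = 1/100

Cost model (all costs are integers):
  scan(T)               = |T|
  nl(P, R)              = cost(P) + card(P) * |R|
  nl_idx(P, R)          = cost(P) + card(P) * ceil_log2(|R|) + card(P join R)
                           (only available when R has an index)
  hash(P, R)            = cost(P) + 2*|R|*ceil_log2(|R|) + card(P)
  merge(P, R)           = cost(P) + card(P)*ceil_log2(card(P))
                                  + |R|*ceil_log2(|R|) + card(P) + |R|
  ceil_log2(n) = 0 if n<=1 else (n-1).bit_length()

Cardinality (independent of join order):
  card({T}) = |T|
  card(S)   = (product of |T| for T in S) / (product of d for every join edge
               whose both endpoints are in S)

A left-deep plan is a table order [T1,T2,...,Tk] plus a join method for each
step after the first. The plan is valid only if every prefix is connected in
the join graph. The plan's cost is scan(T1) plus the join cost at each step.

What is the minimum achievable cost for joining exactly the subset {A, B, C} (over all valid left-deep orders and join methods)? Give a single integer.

Selinger DP over subsets of {A,B,C}:
  {C}: scan cost=200, card=200
  {A}: scan cost=50, card=50
  {B}: scan cost=100, card=100
  {AC}: card=100; try (A,hash)→1000, (A,nl_idx)→1500, (C,merge)→2200, (A,merge)→2350, (C,hash)→3300, (C,nl)→10050 …(+1); best=1000 via (A,hash)
  {BC}: card=200; try (B,hash)→1800, (B,nl_idx)→1800, (C,merge)→2700, (B,merge)→2800, (C,hash)→3400, (C,nl)→20100 …(+1); best=1800 via (B,hash)
  {ABC}: card=100; try (B,nl_idx)→1800, (B,hash)→2500, (B,merge)→2600, (A,hash)→2600, (A,nl_idx)→3100, (A,merge)→3950 …(+2); best=1800 via (B,nl_idx)

1800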